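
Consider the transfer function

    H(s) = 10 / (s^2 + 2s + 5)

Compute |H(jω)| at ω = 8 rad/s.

Substitute s = j8: numerator = 10, denominator = -59 + j16.
|H(j8)| = |10| / |-59 + j16| = 10 / 61.131 ≈ 0.1636.

|H(j8)| ≈ 0.1636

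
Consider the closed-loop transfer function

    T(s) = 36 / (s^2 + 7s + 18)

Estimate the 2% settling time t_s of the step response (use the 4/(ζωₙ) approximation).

Comparing s^2 + 7s + 18 to s^2 + 2ζωₙs + ωₙ²: ωₙ = √18 ≈ 4.243 rad/s and ζ = 7/(2·√18) ≈ 0.8250.
ζωₙ = 7/2 = 3.5, so t_s ≈ 4/(ζωₙ) = 4/3.5 ≈ 1.143 s.

t_s ≈ 1.143 s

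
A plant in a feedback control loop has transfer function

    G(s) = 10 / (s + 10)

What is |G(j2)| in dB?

Substitute s = j2: numerator = 10, denominator = 10 + j2.
|G(j2)| = |10| / |10 + j2| = 10 / 10.198 ≈ 0.9806.
In decibels: 20·log₁₀(0.9806) ≈ -0.170 dB.

|G(j2)|_dB ≈ -0.170 dB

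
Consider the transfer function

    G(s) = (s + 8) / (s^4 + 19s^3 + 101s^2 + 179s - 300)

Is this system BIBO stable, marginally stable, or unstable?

The denominator s^4 + 19s^3 + 101s^2 + 179s - 300 factors as (s + 12)(s^2 + 8s + 25)(s - 1), giving poles at s = -12, -4 + 3j, -4 - 3j, 1.
Since the pole(s) at s = 1 lie in the right half-plane, the system is unstable.

unstable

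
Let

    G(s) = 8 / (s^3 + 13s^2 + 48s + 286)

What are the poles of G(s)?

The poles are the roots of the denominator s^3 + 13s^2 + 48s + 286 = 0.
Trying s = -11: the polynomial evaluates to 0, so (s + 11) is a factor.
Dividing out leaves s^2 + 2s + 26 = 0.
The quadratic formula then gives s = -1 ± 5j.

s = -1 + 5j, -1 - 5j, -11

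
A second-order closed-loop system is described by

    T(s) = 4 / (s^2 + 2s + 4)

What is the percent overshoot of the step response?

Comparing s^2 + 2s + 4 to s^2 + 2ζωₙs + ωₙ²: ωₙ = 2 rad/s and ζ = 2/(2·2) = 0.5.
%OS = 100·exp(−πζ/√(1−ζ²)) = 100·exp(−π·0.5/√(1−0.5²)) ≈ 16.3%.

%OS ≈ 16.3%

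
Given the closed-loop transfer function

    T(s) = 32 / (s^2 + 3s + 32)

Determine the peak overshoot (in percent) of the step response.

Comparing s^2 + 3s + 32 to s^2 + 2ζωₙs + ωₙ²: ωₙ = √32 ≈ 5.657 rad/s and ζ = 3/(2·√32) ≈ 0.2652.
%OS = 100·exp(−πζ/√(1−ζ²)) = 100·exp(−π·0.2652/√(1−0.2652²)) ≈ 42.1%.

%OS ≈ 42.1%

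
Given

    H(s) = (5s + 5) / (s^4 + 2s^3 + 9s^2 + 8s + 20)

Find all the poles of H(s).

The poles are the roots of the denominator s^4 + 2s^3 + 9s^2 + 8s + 20 = 0.
No real roots exist; factor into two real quadratics: (s^2 + 4)(s^2 + 2s + 5) = 0.
Each quadratic gives a conjugate pair via the quadratic formula.

s = 2j, -2j, -1 + 2j, -1 - 2j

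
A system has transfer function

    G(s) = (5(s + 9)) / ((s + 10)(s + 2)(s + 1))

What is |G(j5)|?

|G(j5)| ≈ 0.1677

Substitute s = j5: numerator = 45 + j25, denominator = -305 + j35.
|G(j5)| = |45 + j25| / |-305 + j35| = 51.478 / 307.00 ≈ 0.1677.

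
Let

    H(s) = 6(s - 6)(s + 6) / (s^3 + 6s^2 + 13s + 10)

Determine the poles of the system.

The poles are the roots of the denominator s^3 + 6s^2 + 13s + 10 = 0.
Trying s = -2: the polynomial evaluates to 0, so (s + 2) is a factor.
Dividing out leaves s^2 + 4s + 5 = 0.
The quadratic formula then gives s = -2 ± 1j.

s = -2 ± j, -2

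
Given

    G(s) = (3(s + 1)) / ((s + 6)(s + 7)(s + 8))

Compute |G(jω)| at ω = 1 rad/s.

Substitute s = j1: numerator = 3 + j3, denominator = 315 + j145.
|G(j1)| = |3 + j3| / |315 + j145| = 4.2426 / 346.77 ≈ 0.01223.

|G(j1)| ≈ 0.01223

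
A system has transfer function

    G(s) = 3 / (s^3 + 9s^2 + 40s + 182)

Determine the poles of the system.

The poles are the roots of the denominator s^3 + 9s^2 + 40s + 182 = 0.
Trying s = -7: the polynomial evaluates to 0, so (s + 7) is a factor.
Dividing out leaves s^2 + 2s + 26 = 0.
The quadratic formula then gives s = -1 ± 5j.

s = -1 + 5j, -1 - 5j, -7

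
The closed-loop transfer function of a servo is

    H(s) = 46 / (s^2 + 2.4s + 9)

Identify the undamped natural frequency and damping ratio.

ωₙ = 3 rad/s, ζ = 0.4

Compare the denominator to the standard form s^2 + 2ζωₙs + ωₙ².
ωₙ² = 9, so ωₙ = 3 rad/s.
2ζωₙ = 2.4, so ζ = 2.4/(2·3) = 0.4.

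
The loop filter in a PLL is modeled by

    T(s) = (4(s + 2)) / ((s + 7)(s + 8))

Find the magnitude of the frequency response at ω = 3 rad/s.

|T(j3)| ≈ 0.2216

Substitute s = j3: numerator = 8 + j12, denominator = 47 + j45.
|T(j3)| = |8 + j12| / |47 + j45| = 14.422 / 65.069 ≈ 0.2216.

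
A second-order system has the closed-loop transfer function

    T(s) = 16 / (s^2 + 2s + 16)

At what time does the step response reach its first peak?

Comparing s^2 + 2s + 16 to s^2 + 2ζωₙs + ωₙ²: ωₙ = 4 rad/s and ζ = 2/(2·4) = 0.25.
ζωₙ = 2/2 = 1, so ω_d = ωₙ√(1−ζ²) = √(ωₙ² − (ζωₙ)²) = √(16 − 1²) = √15 ≈ 3.873 rad/s.
t_p = π/ω_d = π/3.873 ≈ 0.8112 s.

t_p ≈ 0.8112 s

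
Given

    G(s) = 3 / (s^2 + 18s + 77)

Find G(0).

Set s = 0: G(0) = (3) / (77) = 3/77.

G(0) = 3/77 ≈ 0.03896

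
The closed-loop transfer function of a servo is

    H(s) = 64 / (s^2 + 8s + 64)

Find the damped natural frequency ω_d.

Comparing s^2 + 8s + 64 to s^2 + 2ζωₙs + ωₙ²: ωₙ = 8 rad/s and ζ = 8/(2·8) = 0.5.
ζωₙ = 8/2 = 4, so ω_d = ωₙ√(1−ζ²) = √(ωₙ² − (ζωₙ)²) = √(64 − 4²) = √48 ≈ 6.928 rad/s.

ω_d ≈ 6.928 rad/s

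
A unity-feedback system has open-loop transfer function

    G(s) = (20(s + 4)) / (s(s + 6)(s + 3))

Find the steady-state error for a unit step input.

G(s) has one pole at the origin.
This is a Type 1 system; for a step input the steady-state error is zero.

e_ss = 0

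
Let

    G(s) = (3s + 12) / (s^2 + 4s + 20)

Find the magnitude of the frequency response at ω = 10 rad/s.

Substitute s = j10: numerator = 12 + j30, denominator = -80 + j40.
|G(j10)| = |12 + j30| / |-80 + j40| = 32.311 / 89.443 ≈ 0.3612.

|G(j10)| ≈ 0.3612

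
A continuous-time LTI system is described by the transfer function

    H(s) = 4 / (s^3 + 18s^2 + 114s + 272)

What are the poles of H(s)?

s = -5 + 3j, -5 - 3j, -8

The poles are the roots of the denominator s^3 + 18s^2 + 114s + 272 = 0.
Trying s = -8: the polynomial evaluates to 0, so (s + 8) is a factor.
Dividing out leaves s^2 + 10s + 34 = 0.
The quadratic formula then gives s = -5 ± 3j.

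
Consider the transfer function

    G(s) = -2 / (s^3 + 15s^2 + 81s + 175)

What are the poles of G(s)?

s = -4 + 3j, -4 - 3j, -7

The poles are the roots of the denominator s^3 + 15s^2 + 81s + 175 = 0.
Trying s = -7: the polynomial evaluates to 0, so (s + 7) is a factor.
Dividing out leaves s^2 + 8s + 25 = 0.
The quadratic formula then gives s = -4 ± 3j.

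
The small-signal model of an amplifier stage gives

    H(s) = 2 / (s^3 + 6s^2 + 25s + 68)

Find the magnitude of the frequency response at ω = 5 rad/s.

Substitute s = j5: numerator = 2, denominator = -82.
|H(j5)| = |2| / |-82| = 2 / 82 ≈ 0.02439.

|H(j5)| ≈ 0.02439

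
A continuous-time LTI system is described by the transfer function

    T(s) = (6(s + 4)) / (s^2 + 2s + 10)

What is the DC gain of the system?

T(0) = 12/5 ≈ 2.400

At s = 0 each factor (s + a) contributes a and each (s^2 + bs + c) contributes c.
T(0) = 6·(4) / ((10)) = 24/10 = 12/5.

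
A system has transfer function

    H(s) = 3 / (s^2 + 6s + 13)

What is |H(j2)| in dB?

|H(j2)|_dB ≈ -14.0 dB

Substitute s = j2: numerator = 3, denominator = 9 + j12.
|H(j2)| = |3| / |9 + j12| = 3 / 15 = 0.2000.
In decibels: 20·log₁₀(0.2000) ≈ -14.0 dB.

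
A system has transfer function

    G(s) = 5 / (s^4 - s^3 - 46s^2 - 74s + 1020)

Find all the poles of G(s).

The poles are the roots of the denominator s^4 - s^3 - 46s^2 - 74s + 1020 = 0.
Trying s = 6: the polynomial evaluates to 0, so (s - 6) is a factor.
Dividing out leaves s^3 + 5s^2 - 16s - 170 = 0.
This factors further as (s^2 + 10s + 34)(s - 5) = 0.

s = -5 ± 3j, 6, 5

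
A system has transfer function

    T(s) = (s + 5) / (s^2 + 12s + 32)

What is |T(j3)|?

|T(j3)| ≈ 0.1365

Substitute s = j3: numerator = 5 + j3, denominator = 23 + j36.
|T(j3)| = |5 + j3| / |23 + j36| = 5.8310 / 42.720 ≈ 0.1365.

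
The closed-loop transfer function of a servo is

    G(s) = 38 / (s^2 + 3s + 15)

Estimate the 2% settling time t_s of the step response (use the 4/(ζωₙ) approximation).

Comparing s^2 + 3s + 15 to s^2 + 2ζωₙs + ωₙ²: ωₙ = √15 ≈ 3.873 rad/s and ζ = 3/(2·√15) ≈ 0.3873.
ζωₙ = 3/2 = 1.5, so t_s ≈ 4/(ζωₙ) = 4/1.5 ≈ 2.667 s.

t_s ≈ 2.667 s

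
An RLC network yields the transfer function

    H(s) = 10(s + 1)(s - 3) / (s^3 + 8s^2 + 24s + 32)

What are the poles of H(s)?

The poles are the roots of the denominator s^3 + 8s^2 + 24s + 32 = 0.
Trying s = -4: the polynomial evaluates to 0, so (s + 4) is a factor.
Dividing out leaves s^2 + 4s + 8 = 0.
The quadratic formula then gives s = -2 ± 2j.

s = -2 + 2j, -2 - 2j, -4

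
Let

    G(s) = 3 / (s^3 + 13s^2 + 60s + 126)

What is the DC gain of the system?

Set s = 0: G(0) = (3) / (126) = 1/42.

G(0) = 1/42 ≈ 0.02381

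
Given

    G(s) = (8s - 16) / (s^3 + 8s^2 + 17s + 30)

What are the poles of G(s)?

s = -1 ± 2j, -6

The poles are the roots of the denominator s^3 + 8s^2 + 17s + 30 = 0.
Trying s = -6: the polynomial evaluates to 0, so (s + 6) is a factor.
Dividing out leaves s^2 + 2s + 5 = 0.
The quadratic formula then gives s = -1 ± 2j.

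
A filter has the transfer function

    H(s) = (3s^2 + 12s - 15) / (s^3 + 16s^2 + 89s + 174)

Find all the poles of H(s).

s = -5 + 2j, -5 - 2j, -6

The poles are the roots of the denominator s^3 + 16s^2 + 89s + 174 = 0.
Trying s = -6: the polynomial evaluates to 0, so (s + 6) is a factor.
Dividing out leaves s^2 + 10s + 29 = 0.
The quadratic formula then gives s = -5 ± 2j.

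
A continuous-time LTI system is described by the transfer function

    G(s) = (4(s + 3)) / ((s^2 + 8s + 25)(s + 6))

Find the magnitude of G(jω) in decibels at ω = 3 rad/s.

|G(j3)|_dB ≈ -21.1 dB

Substitute s = j3: numerator = 12 + j12, denominator = 24 + j192.
|G(j3)| = |12 + j12| / |24 + j192| = 16.971 / 193.49 ≈ 0.08771.
In decibels: 20·log₁₀(0.08771) ≈ -21.1 dB.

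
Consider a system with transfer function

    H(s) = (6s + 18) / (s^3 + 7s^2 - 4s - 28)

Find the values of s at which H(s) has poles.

s = 2, -2, -7

The poles are the roots of the denominator s^3 + 7s^2 - 4s - 28 = 0.
Trying s = 2: the polynomial evaluates to 0, so (s - 2) is a factor.
Dividing out leaves s^2 + 9s + 14 = 0.
Factoring the quadratic: (s + 2)(s + 7) = 0.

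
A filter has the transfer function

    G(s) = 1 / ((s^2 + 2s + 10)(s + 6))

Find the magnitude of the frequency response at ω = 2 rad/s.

Substitute s = j2: numerator = 1, denominator = 28 + j36.
|G(j2)| = |1| / |28 + j36| = 1 / 45.607 ≈ 0.02193.

|G(j2)| ≈ 0.02193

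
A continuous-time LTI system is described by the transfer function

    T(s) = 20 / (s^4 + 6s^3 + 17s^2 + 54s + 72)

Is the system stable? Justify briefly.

marginally stable

The denominator s^4 + 6s^3 + 17s^2 + 54s + 72 factors as (s^2 + 9)(s + 4)(s + 2), giving poles at s = ±3j, -4, -2.
Since the simple pole(s) at s = ±3j lie on the jω-axis with none in the right half-plane, the system is marginally stable.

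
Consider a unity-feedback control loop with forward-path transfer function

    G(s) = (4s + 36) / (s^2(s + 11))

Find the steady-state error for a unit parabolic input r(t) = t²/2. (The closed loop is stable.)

G(s) has 2 poles at the origin.
This is a Type 2 system. Ka = lim_{s→0} s^2·G(s) = 36/11.
e_ss = 1/Ka = 1/(36/11) = 11/36 ≈ 0.3056.

e_ss = 0.3056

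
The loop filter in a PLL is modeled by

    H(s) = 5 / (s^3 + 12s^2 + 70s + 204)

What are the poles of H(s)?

The poles are the roots of the denominator s^3 + 12s^2 + 70s + 204 = 0.
Trying s = -6: the polynomial evaluates to 0, so (s + 6) is a factor.
Dividing out leaves s^2 + 6s + 34 = 0.
The quadratic formula then gives s = -3 ± 5j.

s = -3 + 5j, -3 - 5j, -6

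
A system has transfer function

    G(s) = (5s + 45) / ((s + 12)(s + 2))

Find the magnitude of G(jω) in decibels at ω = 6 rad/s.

Substitute s = j6: numerator = 45 + j30, denominator = -12 + j84.
|G(j6)| = |45 + j30| / |-12 + j84| = 54.083 / 84.853 ≈ 0.6374.
In decibels: 20·log₁₀(0.6374) ≈ -3.91 dB.

|G(j6)|_dB ≈ -3.91 dB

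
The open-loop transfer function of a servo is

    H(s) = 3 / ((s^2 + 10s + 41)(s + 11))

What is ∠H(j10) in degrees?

∠H(j10) ≈ -162.8°

At s = j10: numerator = 3, denominator = -1649 + j510.
∠H = ∠num − ∠den = 0° − (162.81°) = -162.8°.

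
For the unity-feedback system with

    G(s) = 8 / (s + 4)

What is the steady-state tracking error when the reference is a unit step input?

G(s) has no poles at the origin.
This is a Type 0 system. Kp = lim_{s→0} G(s) = 8/4 = 2.
e_ss = 1/(1 + Kp) = 1/(1 + 2) = 1/3 ≈ 0.3333.

e_ss = 0.3333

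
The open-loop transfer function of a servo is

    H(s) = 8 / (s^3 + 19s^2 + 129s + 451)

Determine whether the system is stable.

stable

The denominator s^3 + 19s^2 + 129s + 451 factors as (s + 11)(s^2 + 8s + 41), giving poles at s = -11, -4 + 5j, -4 - 5j.
Since all poles lie strictly in the left half-plane, the system is stable.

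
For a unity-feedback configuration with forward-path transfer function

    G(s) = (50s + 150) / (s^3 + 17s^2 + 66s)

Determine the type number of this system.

Type 1

Factor s from the denominator: s^3 + 17s^2 + 66s = s·(s^2 + 17s + 66).
There is 1 pole at the origin, so the system is Type 1.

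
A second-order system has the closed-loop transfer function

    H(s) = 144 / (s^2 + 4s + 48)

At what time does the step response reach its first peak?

Comparing s^2 + 4s + 48 to s^2 + 2ζωₙs + ωₙ²: ωₙ = √48 ≈ 6.928 rad/s and ζ = 4/(2·√48) ≈ 0.2887.
ζωₙ = 4/2 = 2, so ω_d = ωₙ√(1−ζ²) = √(ωₙ² − (ζωₙ)²) = √(48 − 2²) = √44 ≈ 6.633 rad/s.
t_p = π/ω_d = π/6.633 ≈ 0.4736 s.

t_p ≈ 0.4736 s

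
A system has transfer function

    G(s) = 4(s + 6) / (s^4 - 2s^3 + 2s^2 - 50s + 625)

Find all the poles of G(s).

s = 4 ± 3j, -3 ± 4j

The poles are the roots of the denominator s^4 - 2s^3 + 2s^2 - 50s + 625 = 0.
No real roots exist; factor into two real quadratics: (s^2 - 8s + 25)(s^2 + 6s + 25) = 0.
Each quadratic gives a conjugate pair via the quadratic formula.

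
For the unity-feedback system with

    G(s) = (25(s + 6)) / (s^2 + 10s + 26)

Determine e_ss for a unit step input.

G(s) has no poles at the origin.
This is a Type 0 system. Kp = lim_{s→0} G(s) = 150/26 = 75/13.
e_ss = 1/(1 + Kp) = 1/(1 + 75/13) = 13/88 ≈ 0.1477.

e_ss = 0.1477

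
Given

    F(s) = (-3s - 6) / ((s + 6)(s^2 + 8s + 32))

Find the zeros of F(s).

Set the numerator to zero: -3s - 6 = 0, i.e. -3·(s + 2) = 0.
So s = -2.

s = -2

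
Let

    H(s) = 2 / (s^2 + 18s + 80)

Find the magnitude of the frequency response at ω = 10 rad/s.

|H(j10)| ≈ 0.01104

Substitute s = j10: numerator = 2, denominator = -20 + j180.
|H(j10)| = |2| / |-20 + j180| = 2 / 181.11 ≈ 0.01104.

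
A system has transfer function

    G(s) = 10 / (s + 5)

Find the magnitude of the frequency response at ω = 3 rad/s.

|G(j3)| ≈ 1.715

Substitute s = j3: numerator = 10, denominator = 5 + j3.
|G(j3)| = |10| / |5 + j3| = 10 / 5.8310 ≈ 1.715.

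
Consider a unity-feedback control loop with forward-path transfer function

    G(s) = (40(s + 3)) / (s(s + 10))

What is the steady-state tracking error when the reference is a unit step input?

G(s) has one pole at the origin.
This is a Type 1 system; for a step input the steady-state error is zero.

e_ss = 0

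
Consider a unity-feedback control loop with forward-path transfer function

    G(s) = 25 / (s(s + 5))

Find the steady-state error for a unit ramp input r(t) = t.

G(s) has one pole at the origin.
This is a Type 1 system. Kv = lim_{s→0} s·G(s) = 25/5 = 5.
e_ss = 1/Kv = 1/(5) = 1/5 ≈ 0.2000.

e_ss = 0.2000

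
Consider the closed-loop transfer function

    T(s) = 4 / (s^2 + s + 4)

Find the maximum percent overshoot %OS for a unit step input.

Comparing s^2 + s + 4 to s^2 + 2ζωₙs + ωₙ²: ωₙ = 2 rad/s and ζ = 1/(2·2) = 0.25.
%OS = 100·exp(−πζ/√(1−ζ²)) = 100·exp(−π·0.25/√(1−0.25²)) ≈ 44.4%.

%OS ≈ 44.4%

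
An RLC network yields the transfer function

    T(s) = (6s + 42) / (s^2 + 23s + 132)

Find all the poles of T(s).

s = -11, -12

The poles are the roots of the denominator s^2 + 23s + 132 = 0.
Factoring: (s + 11)(s + 12) = 0, so s = -11 and s = -12.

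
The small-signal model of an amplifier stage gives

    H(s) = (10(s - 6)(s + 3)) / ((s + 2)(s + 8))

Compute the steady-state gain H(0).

H(0) = -45/4 ≈ -11.25

At s = 0 each factor (s + a) contributes a and each (s^2 + bs + c) contributes c.
H(0) = 10·(-6) · (3) / ((2) · (8)) = -180/16 = -45/4.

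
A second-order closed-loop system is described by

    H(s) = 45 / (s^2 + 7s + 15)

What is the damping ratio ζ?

ζ ≈ 0.9037

Compare the denominator to the standard form s^2 + 2ζωₙs + ωₙ².
ωₙ² = 15, so ωₙ = √15 ≈ 3.873 rad/s.
2ζωₙ = 7, so ζ = 7/(2·√15) ≈ 0.9037.
With ζ = 0.9037 the response is underdamped.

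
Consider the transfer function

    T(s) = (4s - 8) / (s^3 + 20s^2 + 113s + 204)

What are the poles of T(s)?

The poles are the roots of the denominator s^3 + 20s^2 + 113s + 204 = 0.
Trying s = -12: the polynomial evaluates to 0, so (s + 12) is a factor.
Dividing out leaves s^2 + 8s + 17 = 0.
The quadratic formula then gives s = -4 ± 1j.

s = -4 + j, -4 - j, -12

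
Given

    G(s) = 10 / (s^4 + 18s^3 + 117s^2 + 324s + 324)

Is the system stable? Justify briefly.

The denominator s^4 + 18s^3 + 117s^2 + 324s + 324 factors as (s + 6)^2(s + 3)^2, giving poles at s = -6, -3, -3, -6.
Since all poles lie strictly in the left half-plane, the system is stable.

stable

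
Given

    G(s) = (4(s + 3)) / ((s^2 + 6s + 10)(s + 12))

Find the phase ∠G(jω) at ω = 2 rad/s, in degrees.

∠G(j2) ≈ -39.21°

At s = j2: numerator = 12 + j8, denominator = 48 + j156.
∠G = ∠num − ∠den = 33.690° − (72.897°) = -39.21°.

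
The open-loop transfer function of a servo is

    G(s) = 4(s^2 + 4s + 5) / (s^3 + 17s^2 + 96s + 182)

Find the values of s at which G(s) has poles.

The poles are the roots of the denominator s^3 + 17s^2 + 96s + 182 = 0.
Trying s = -7: the polynomial evaluates to 0, so (s + 7) is a factor.
Dividing out leaves s^2 + 10s + 26 = 0.
The quadratic formula then gives s = -5 ± 1j.

s = -5 ± j, -7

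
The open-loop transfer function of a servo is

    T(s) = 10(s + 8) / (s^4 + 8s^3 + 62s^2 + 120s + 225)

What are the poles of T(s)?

s = -1 + 2j, -1 - 2j, -3 + 6j, -3 - 6j

The poles are the roots of the denominator s^4 + 8s^3 + 62s^2 + 120s + 225 = 0.
No real roots exist; factor into two real quadratics: (s^2 + 2s + 5)(s^2 + 6s + 45) = 0.
Each quadratic gives a conjugate pair via the quadratic formula.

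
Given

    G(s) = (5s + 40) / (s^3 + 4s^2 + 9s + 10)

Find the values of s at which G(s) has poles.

The poles are the roots of the denominator s^3 + 4s^2 + 9s + 10 = 0.
Trying s = -2: the polynomial evaluates to 0, so (s + 2) is a factor.
Dividing out leaves s^2 + 2s + 5 = 0.
The quadratic formula then gives s = -1 ± 2j.

s = -1 + 2j, -1 - 2j, -2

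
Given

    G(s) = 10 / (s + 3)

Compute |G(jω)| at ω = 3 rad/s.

|G(j3)| ≈ 2.357

Substitute s = j3: numerator = 10, denominator = 3 + j3.
|G(j3)| = |10| / |3 + j3| = 10 / 4.2426 ≈ 2.357.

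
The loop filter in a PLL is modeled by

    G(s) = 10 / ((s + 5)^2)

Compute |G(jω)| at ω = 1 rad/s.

|G(j1)| ≈ 0.3846

Substitute s = j1: numerator = 10, denominator = 24 + j10.
|G(j1)| = |10| / |24 + j10| = 10 / 26 ≈ 0.3846.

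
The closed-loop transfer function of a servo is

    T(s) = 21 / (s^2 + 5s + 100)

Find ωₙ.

Compare the denominator to the standard form s^2 + 2ζωₙs + ωₙ².
ωₙ² = 100, so ωₙ = 10 rad/s.

ωₙ = 10 rad/s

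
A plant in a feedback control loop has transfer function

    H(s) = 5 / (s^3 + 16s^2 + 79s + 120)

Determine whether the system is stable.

The denominator s^3 + 16s^2 + 79s + 120 factors as (s + 5)(s + 3)(s + 8), giving poles at s = -5, -3, -8.
Since all poles lie strictly in the left half-plane, the system is stable.

stable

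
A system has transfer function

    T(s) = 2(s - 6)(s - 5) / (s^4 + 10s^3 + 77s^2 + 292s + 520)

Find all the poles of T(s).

s = -2 + 6j, -2 - 6j, -3 + 2j, -3 - 2j

The poles are the roots of the denominator s^4 + 10s^3 + 77s^2 + 292s + 520 = 0.
No real roots exist; factor into two real quadratics: (s^2 + 4s + 40)(s^2 + 6s + 13) = 0.
Each quadratic gives a conjugate pair via the quadratic formula.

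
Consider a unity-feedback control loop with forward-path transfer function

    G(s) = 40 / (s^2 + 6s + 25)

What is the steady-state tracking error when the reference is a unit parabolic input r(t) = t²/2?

G(s) has no poles at the origin.
This is a Type 0 system; Ka = lim_{s→0} s^2·G(s) = 0, so the steady-state error for a parabola input is infinite.

e_ss = ∞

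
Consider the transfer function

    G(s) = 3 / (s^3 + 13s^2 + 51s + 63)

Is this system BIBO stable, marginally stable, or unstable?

stable

The denominator s^3 + 13s^2 + 51s + 63 factors as (s + 7)(s + 3)^2, giving poles at s = -7, -3, -3.
Since all poles lie strictly in the left half-plane, the system is stable.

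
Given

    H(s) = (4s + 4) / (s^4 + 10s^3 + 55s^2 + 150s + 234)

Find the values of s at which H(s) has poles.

s = -3 ± 3j, -2 ± 3j

The poles are the roots of the denominator s^4 + 10s^3 + 55s^2 + 150s + 234 = 0.
No real roots exist; factor into two real quadratics: (s^2 + 6s + 18)(s^2 + 4s + 13) = 0.
Each quadratic gives a conjugate pair via the quadratic formula.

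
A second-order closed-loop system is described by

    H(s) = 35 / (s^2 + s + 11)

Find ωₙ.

Compare the denominator to the standard form s^2 + 2ζωₙs + ωₙ².
ωₙ² = 11, so ωₙ = √11 ≈ 3.317 rad/s.

ωₙ ≈ 3.317 rad/s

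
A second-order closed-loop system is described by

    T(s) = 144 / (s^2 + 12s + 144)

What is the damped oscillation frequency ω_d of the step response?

Comparing s^2 + 12s + 144 to s^2 + 2ζωₙs + ωₙ²: ωₙ = 12 rad/s and ζ = 12/(2·12) = 0.5.
ζωₙ = 12/2 = 6, so ω_d = ωₙ√(1−ζ²) = √(ωₙ² − (ζωₙ)²) = √(144 − 6²) = √108 ≈ 10.39 rad/s.

ω_d ≈ 10.39 rad/s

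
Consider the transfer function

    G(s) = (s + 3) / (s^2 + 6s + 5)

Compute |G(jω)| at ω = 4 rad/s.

Substitute s = j4: numerator = 3 + j4, denominator = -11 + j24.
|G(j4)| = |3 + j4| / |-11 + j24| = 5 / 26.401 ≈ 0.1894.

|G(j4)| ≈ 0.1894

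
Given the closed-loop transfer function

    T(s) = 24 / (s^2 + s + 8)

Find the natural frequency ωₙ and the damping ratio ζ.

Compare the denominator to the standard form s^2 + 2ζωₙs + ωₙ².
ωₙ² = 8, so ωₙ = √8 ≈ 2.828 rad/s.
2ζωₙ = 1, so ζ = 1/(2·√8) ≈ 0.1768.

ωₙ ≈ 2.828 rad/s, ζ ≈ 0.1768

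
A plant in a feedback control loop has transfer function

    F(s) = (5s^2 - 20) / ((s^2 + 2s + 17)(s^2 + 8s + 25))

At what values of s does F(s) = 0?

Set the numerator to zero: 5s^2 - 20 = 0, i.e. 5·(s^2 - 4) = 0.
Factoring: (s + 2)(s - 2) = 0.

s = -2, 2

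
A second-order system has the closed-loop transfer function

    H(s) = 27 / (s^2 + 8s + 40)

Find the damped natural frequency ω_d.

Comparing s^2 + 8s + 40 to s^2 + 2ζωₙs + ωₙ²: ωₙ = √40 ≈ 6.325 rad/s and ζ = 8/(2·√40) ≈ 0.6325.
ζωₙ = 8/2 = 4, so ω_d = ωₙ√(1−ζ²) = √(ωₙ² − (ζωₙ)²) = √(40 − 4²) = √24 ≈ 4.899 rad/s.

ω_d ≈ 4.899 rad/s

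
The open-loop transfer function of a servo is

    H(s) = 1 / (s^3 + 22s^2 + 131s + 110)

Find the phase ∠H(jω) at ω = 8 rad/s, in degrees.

At s = j8: numerator = 1, denominator = -1298 + j536.
∠H = ∠num − ∠den = 0° − (157.56°) = -157.6°.

∠H(j8) ≈ -157.6°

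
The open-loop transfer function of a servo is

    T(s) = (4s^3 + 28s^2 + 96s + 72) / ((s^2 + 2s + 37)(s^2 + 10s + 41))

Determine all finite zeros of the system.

Set the numerator to zero: 4s^3 + 28s^2 + 96s + 72 = 0, i.e. 4·(s^3 + 7s^2 + 24s + 18) = 0.
Factoring: (s^2 + 6s + 18)(s + 1) = 0.

s = -3 + 3j, -3 - 3j, -1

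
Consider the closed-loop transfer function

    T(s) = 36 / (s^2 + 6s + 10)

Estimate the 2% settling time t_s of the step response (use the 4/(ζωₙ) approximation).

t_s ≈ 1.333 s

Comparing s^2 + 6s + 10 to s^2 + 2ζωₙs + ωₙ²: ωₙ = √10 ≈ 3.162 rad/s and ζ = 6/(2·√10) ≈ 0.9487.
ζωₙ = 6/2 = 3, so t_s ≈ 4/(ζωₙ) = 4/3 ≈ 1.333 s.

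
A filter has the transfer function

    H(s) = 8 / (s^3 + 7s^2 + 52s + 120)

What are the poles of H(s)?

The poles are the roots of the denominator s^3 + 7s^2 + 52s + 120 = 0.
Trying s = -3: the polynomial evaluates to 0, so (s + 3) is a factor.
Dividing out leaves s^2 + 4s + 40 = 0.
The quadratic formula then gives s = -2 ± 6j.

s = -3, -2 + 6j, -2 - 6j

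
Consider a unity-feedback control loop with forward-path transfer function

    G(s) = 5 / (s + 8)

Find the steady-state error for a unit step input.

G(s) has no poles at the origin.
This is a Type 0 system. Kp = lim_{s→0} G(s) = 5/8.
e_ss = 1/(1 + Kp) = 1/(1 + 5/8) = 8/13 ≈ 0.6154.

e_ss = 0.6154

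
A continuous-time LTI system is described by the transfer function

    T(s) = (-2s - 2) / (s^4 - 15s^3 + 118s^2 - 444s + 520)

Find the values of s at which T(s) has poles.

The poles are the roots of the denominator s^4 - 15s^3 + 118s^2 - 444s + 520 = 0.
Trying s = 5: the polynomial evaluates to 0, so (s - 5) is a factor.
Dividing out leaves s^3 - 10s^2 + 68s - 104 = 0.
This factors further as (s^2 - 8s + 52)(s - 2) = 0.

s = 4 ± 6j, 5, 2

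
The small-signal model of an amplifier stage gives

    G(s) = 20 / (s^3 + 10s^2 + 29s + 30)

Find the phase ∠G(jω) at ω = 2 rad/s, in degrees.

∠G(j2) ≈ -101.3°

At s = j2: numerator = 20, denominator = -10 + j50.
∠G = ∠num − ∠den = 0° − (101.31°) = -101.3°.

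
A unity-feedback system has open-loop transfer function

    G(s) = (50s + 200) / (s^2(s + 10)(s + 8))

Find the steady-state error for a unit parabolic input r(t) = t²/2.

e_ss = 0.4000

G(s) has 2 poles at the origin.
This is a Type 2 system. Ka = lim_{s→0} s^2·G(s) = 200/80 = 5/2.
e_ss = 1/Ka = 1/(5/2) = 2/5 ≈ 0.4000.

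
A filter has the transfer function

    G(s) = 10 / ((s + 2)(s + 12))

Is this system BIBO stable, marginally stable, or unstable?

The poles can be read from the denominator factors: s = -2, -12.
Since all poles lie strictly in the left half-plane, the system is stable.

stable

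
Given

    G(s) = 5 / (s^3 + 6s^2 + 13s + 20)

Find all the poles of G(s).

The poles are the roots of the denominator s^3 + 6s^2 + 13s + 20 = 0.
Trying s = -4: the polynomial evaluates to 0, so (s + 4) is a factor.
Dividing out leaves s^2 + 2s + 5 = 0.
The quadratic formula then gives s = -1 ± 2j.

s = -1 + 2j, -1 - 2j, -4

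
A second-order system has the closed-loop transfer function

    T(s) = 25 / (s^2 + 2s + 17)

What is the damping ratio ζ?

ζ ≈ 0.2425

Compare the denominator to the standard form s^2 + 2ζωₙs + ωₙ².
ωₙ² = 17, so ωₙ = √17 ≈ 4.123 rad/s.
2ζωₙ = 2, so ζ = 2/(2·√17) ≈ 0.2425.
With ζ = 0.2425 the response is underdamped.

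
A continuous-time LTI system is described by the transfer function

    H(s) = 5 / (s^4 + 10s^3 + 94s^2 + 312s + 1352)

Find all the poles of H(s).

s = -1 ± 5j, -4 ± 6j

The poles are the roots of the denominator s^4 + 10s^3 + 94s^2 + 312s + 1352 = 0.
No real roots exist; factor into two real quadratics: (s^2 + 2s + 26)(s^2 + 8s + 52) = 0.
Each quadratic gives a conjugate pair via the quadratic formula.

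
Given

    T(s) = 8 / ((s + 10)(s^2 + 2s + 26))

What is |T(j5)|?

Substitute s = j5: numerator = 8, denominator = -40 + j105.
|T(j5)| = |8| / |-40 + j105| = 8 / 112.36 ≈ 0.07120.

|T(j5)| ≈ 0.07120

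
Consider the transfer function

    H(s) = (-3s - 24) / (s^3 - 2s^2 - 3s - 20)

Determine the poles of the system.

The poles are the roots of the denominator s^3 - 2s^2 - 3s - 20 = 0.
Trying s = 4: the polynomial evaluates to 0, so (s - 4) is a factor.
Dividing out leaves s^2 + 2s + 5 = 0.
The quadratic formula then gives s = -1 ± 2j.

s = -1 ± 2j, 4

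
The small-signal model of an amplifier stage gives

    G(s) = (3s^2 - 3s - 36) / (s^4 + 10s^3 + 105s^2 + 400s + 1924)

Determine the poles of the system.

s = -4 ± 6j, -1 ± 6j

The poles are the roots of the denominator s^4 + 10s^3 + 105s^2 + 400s + 1924 = 0.
No real roots exist; factor into two real quadratics: (s^2 + 8s + 52)(s^2 + 2s + 37) = 0.
Each quadratic gives a conjugate pair via the quadratic formula.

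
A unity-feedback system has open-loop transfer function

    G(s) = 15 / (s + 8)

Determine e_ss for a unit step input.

G(s) has no poles at the origin.
This is a Type 0 system. Kp = lim_{s→0} G(s) = 15/8.
e_ss = 1/(1 + Kp) = 1/(1 + 15/8) = 8/23 ≈ 0.3478.

e_ss = 0.3478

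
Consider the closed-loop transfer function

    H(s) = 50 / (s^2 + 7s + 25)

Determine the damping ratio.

ζ = 0.7

Compare the denominator to the standard form s^2 + 2ζωₙs + ωₙ².
ωₙ² = 25, so ωₙ = 5 rad/s.
2ζωₙ = 7, so ζ = 7/(2·5) = 0.7.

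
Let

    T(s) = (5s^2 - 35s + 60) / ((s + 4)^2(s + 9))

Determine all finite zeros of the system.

s = 3, 4

Set the numerator to zero: 5s^2 - 35s + 60 = 0, i.e. 5·(s^2 - 7s + 12) = 0.
Factoring: (s - 3)(s - 4) = 0.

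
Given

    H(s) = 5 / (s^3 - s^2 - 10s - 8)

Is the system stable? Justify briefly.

unstable

The denominator s^3 - s^2 - 10s - 8 factors as (s - 4)(s + 1)(s + 2), giving poles at s = 4, -1, -2.
Since the pole(s) at s = 4 lie in the right half-plane, the system is unstable.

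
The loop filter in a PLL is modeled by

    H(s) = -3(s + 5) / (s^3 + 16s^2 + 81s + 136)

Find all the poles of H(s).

s = -4 + j, -4 - j, -8

The poles are the roots of the denominator s^3 + 16s^2 + 81s + 136 = 0.
Trying s = -8: the polynomial evaluates to 0, so (s + 8) is a factor.
Dividing out leaves s^2 + 8s + 17 = 0.
The quadratic formula then gives s = -4 ± 1j.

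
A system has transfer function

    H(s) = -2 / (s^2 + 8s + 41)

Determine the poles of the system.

The poles are the roots of the denominator s^2 + 8s + 41 = 0.
Using the quadratic formula: s = (-8 ± √(-100))/2 = -4 ± 5j.

s = -4 ± 5j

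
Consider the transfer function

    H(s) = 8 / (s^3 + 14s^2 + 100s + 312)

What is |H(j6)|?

|H(j6)| ≈ 0.01863

Substitute s = j6: numerator = 8, denominator = -192 + j384.
|H(j6)| = |8| / |-192 + j384| = 8 / 429.33 ≈ 0.01863.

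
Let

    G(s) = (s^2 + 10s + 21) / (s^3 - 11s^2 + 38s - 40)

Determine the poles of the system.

The poles are the roots of the denominator s^3 - 11s^2 + 38s - 40 = 0.
Trying s = 4: the polynomial evaluates to 0, so (s - 4) is a factor.
Dividing out leaves s^2 - 7s + 10 = 0.
Factoring the quadratic: (s - 2)(s - 5) = 0.

s = 4, 2, 5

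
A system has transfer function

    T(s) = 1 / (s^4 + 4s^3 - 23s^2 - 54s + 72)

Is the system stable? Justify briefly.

The denominator s^4 + 4s^3 - 23s^2 - 54s + 72 factors as (s - 4)(s + 6)(s + 3)(s - 1), giving poles at s = 4, -6, -3, 1.
Since the pole(s) at s = 4, 1 lie in the right half-plane, the system is unstable.

unstable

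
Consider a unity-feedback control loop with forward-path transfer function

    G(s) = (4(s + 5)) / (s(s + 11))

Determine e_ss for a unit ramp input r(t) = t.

e_ss = 0.5500

G(s) has one pole at the origin.
This is a Type 1 system. Kv = lim_{s→0} s·G(s) = 20/11.
e_ss = 1/Kv = 1/(20/11) = 11/20 ≈ 0.5500.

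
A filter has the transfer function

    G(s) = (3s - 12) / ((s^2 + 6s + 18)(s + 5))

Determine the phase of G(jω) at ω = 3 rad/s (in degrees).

∠G(j3) ≈ 48.73°

At s = j3: numerator = -12 + j9, denominator = -9 + j117.
∠G = ∠num − ∠den = 143.13° − (94.399°) = 48.73°.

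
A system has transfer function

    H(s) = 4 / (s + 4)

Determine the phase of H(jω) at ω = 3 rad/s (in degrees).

∠H(j3) ≈ -36.87°

At s = j3: numerator = 4, denominator = 4 + j3.
∠H = ∠num − ∠den = 0° − (36.870°) = -36.87°.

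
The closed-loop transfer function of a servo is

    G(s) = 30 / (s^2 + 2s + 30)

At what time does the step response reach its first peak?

Comparing s^2 + 2s + 30 to s^2 + 2ζωₙs + ωₙ²: ωₙ = √30 ≈ 5.477 rad/s and ζ = 2/(2·√30) ≈ 0.1826.
ζωₙ = 2/2 = 1, so ω_d = ωₙ√(1−ζ²) = √(ωₙ² − (ζωₙ)²) = √(30 − 1²) = √29 ≈ 5.385 rad/s.
t_p = π/ω_d = π/5.385 ≈ 0.5834 s.

t_p ≈ 0.5834 s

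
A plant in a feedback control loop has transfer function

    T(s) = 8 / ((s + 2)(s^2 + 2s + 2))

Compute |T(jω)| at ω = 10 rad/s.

Substitute s = j10: numerator = 8, denominator = -396 - j940.
|T(j10)| = |8| / |-396 - j940| = 8 / 1020.0 ≈ 0.007843.

|T(j10)| ≈ 0.007843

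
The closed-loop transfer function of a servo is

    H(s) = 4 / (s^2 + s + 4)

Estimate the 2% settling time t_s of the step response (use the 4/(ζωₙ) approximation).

Comparing s^2 + s + 4 to s^2 + 2ζωₙs + ωₙ²: ωₙ = 2 rad/s and ζ = 1/(2·2) = 0.25.
ζωₙ = 1/2 = 0.5, so t_s ≈ 4/(ζωₙ) = 4/0.5 = 8 s.

t_s ≈ 8 s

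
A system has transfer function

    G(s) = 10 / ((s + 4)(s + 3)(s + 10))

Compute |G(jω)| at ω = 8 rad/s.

|G(j8)| ≈ 0.01022

Substitute s = j8: numerator = 10, denominator = -968 + j144.
|G(j8)| = |10| / |-968 + j144| = 10 / 978.65 ≈ 0.01022.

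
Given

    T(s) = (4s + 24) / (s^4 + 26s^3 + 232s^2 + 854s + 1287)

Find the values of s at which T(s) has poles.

The poles are the roots of the denominator s^4 + 26s^3 + 232s^2 + 854s + 1287 = 0.
Trying s = -11: the polynomial evaluates to 0, so (s + 11) is a factor.
Dividing out leaves s^3 + 15s^2 + 67s + 117 = 0.
This factors further as (s^2 + 6s + 13)(s + 9) = 0.

s = -3 ± 2j, -11, -9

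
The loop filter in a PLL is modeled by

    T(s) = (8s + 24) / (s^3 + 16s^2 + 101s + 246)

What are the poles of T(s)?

The poles are the roots of the denominator s^3 + 16s^2 + 101s + 246 = 0.
Trying s = -6: the polynomial evaluates to 0, so (s + 6) is a factor.
Dividing out leaves s^2 + 10s + 41 = 0.
The quadratic formula then gives s = -5 ± 4j.

s = -6, -5 + 4j, -5 - 4j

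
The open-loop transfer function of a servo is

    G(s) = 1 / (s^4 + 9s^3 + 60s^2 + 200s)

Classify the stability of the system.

marginally stable

The denominator s^4 + 9s^3 + 60s^2 + 200s factors as s(s + 5)(s^2 + 4s + 40), giving poles at s = 0, -5, -2 + 6j, -2 - 6j.
Since the simple pole(s) at s = 0 lie on the jω-axis with none in the right half-plane, the system is marginally stable.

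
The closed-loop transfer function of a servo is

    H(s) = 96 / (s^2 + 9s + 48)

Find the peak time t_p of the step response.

Comparing s^2 + 9s + 48 to s^2 + 2ζωₙs + ωₙ²: ωₙ = √48 ≈ 6.928 rad/s and ζ = 9/(2·√48) ≈ 0.6495.
ζωₙ = 9/2 = 4.5, so ω_d = ωₙ√(1−ζ²) = √(ωₙ² − (ζωₙ)²) = √(48 − 4.5²) = √27.75 ≈ 5.268 rad/s.
t_p = π/ω_d = π/5.268 ≈ 0.5964 s.

t_p ≈ 0.5964 s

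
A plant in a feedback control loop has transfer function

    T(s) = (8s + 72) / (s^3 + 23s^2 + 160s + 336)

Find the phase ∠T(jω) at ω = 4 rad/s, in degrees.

At s = j4: numerator = 72 + j32, denominator = -32 + j576.
∠T = ∠num − ∠den = 23.962° − (93.180°) = -69.22°.

∠T(j4) ≈ -69.22°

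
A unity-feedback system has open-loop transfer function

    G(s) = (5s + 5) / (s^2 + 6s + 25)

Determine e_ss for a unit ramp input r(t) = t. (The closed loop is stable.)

G(s) has no poles at the origin.
This is a Type 0 system; Kv = lim_{s→0} s·G(s) = 0, so the steady-state error for a ramp input is infinite.

e_ss = ∞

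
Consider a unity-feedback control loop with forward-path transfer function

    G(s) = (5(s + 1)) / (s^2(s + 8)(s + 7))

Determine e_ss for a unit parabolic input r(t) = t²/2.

e_ss = 11.20

G(s) has 2 poles at the origin.
This is a Type 2 system. Ka = lim_{s→0} s^2·G(s) = 5/56.
e_ss = 1/Ka = 1/(5/56) = 56/5 ≈ 11.20.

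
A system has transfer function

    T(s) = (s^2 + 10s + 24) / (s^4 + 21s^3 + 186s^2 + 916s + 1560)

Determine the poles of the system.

s = -4 ± 6j, -3, -10

The poles are the roots of the denominator s^4 + 21s^3 + 186s^2 + 916s + 1560 = 0.
Trying s = -3: the polynomial evaluates to 0, so (s + 3) is a factor.
Dividing out leaves s^3 + 18s^2 + 132s + 520 = 0.
This factors further as (s^2 + 8s + 52)(s + 10) = 0.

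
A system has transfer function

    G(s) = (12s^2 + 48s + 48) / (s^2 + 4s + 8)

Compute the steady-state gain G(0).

G(0) = 6

Set s = 0: G(0) = (48) / (8) = 6.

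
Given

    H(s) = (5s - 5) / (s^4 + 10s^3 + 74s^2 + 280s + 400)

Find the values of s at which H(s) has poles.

The poles are the roots of the denominator s^4 + 10s^3 + 74s^2 + 280s + 400 = 0.
No real roots exist; factor into two real quadratics: (s^2 + 4s + 40)(s^2 + 6s + 10) = 0.
Each quadratic gives a conjugate pair via the quadratic formula.

s = -2 + 6j, -2 - 6j, -3 + j, -3 - j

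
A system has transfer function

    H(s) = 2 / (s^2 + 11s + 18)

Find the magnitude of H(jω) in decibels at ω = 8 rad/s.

|H(j8)|_dB ≈ -33.9 dB

Substitute s = j8: numerator = 2, denominator = -46 + j88.
|H(j8)| = |2| / |-46 + j88| = 2 / 99.298 ≈ 0.02014.
In decibels: 20·log₁₀(0.02014) ≈ -33.9 dB.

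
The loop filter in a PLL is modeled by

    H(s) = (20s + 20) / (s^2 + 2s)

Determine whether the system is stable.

marginally stable

The denominator s^2 + 2s factors as s(s + 2), giving poles at s = 0, -2.
Since the simple pole(s) at s = 0 lie on the jω-axis with none in the right half-plane, the system is marginally stable.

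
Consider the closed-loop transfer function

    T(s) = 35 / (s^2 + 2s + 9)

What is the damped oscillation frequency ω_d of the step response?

ω_d ≈ 2.828 rad/s

Comparing s^2 + 2s + 9 to s^2 + 2ζωₙs + ωₙ²: ωₙ = 3 rad/s and ζ = 2/(2·3) ≈ 0.3333.
ζωₙ = 2/2 = 1, so ω_d = ωₙ√(1−ζ²) = √(ωₙ² − (ζωₙ)²) = √(9 − 1²) = √8 ≈ 2.828 rad/s.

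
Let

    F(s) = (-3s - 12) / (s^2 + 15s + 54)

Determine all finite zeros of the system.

s = -4

Set the numerator to zero: -3s - 12 = 0, i.e. -3·(s + 4) = 0.
So s = -4.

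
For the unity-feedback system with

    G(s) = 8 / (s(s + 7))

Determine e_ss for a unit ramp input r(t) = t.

e_ss = 0.8750

G(s) has one pole at the origin.
This is a Type 1 system. Kv = lim_{s→0} s·G(s) = 8/7.
e_ss = 1/Kv = 1/(8/7) = 7/8 ≈ 0.8750.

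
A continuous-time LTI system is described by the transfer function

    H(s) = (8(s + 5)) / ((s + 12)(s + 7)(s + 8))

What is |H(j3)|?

Substitute s = j3: numerator = 40 + j24, denominator = 429 + j681.
|H(j3)| = |40 + j24| / |429 + j681| = 46.648 / 804.86 ≈ 0.05796.

|H(j3)| ≈ 0.05796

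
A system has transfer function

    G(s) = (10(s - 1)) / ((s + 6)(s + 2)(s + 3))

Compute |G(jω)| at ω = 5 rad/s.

|G(j5)| ≈ 0.2079

Substitute s = j5: numerator = -10 + j50, denominator = -239 + j55.
|G(j5)| = |-10 + j50| / |-239 + j55| = 50.990 / 245.25 ≈ 0.2079.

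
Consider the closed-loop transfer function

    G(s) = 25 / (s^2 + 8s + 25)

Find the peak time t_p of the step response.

Comparing s^2 + 8s + 25 to s^2 + 2ζωₙs + ωₙ²: ωₙ = 5 rad/s and ζ = 8/(2·5) = 0.8.
ζωₙ = 8/2 = 4, so ω_d = ωₙ√(1−ζ²) = √(ωₙ² − (ζωₙ)²) = √(25 − 4²) = √9 = 3 rad/s.
t_p = π/ω_d = π/3 ≈ 1.047 s.

t_p ≈ 1.047 s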